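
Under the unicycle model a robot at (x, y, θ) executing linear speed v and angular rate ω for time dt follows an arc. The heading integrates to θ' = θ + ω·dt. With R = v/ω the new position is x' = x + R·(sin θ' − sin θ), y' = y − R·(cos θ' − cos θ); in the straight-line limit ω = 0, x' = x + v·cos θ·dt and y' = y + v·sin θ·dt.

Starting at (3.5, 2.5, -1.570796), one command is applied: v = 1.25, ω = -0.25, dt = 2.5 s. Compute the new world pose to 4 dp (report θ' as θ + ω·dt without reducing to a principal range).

θ' = -1.5708 + -0.25·2.5 = -2.1958
R = v/ω = 1.25/-0.25 = -5.0000
x' = 3.5 + -5.0000·(sin -2.1958 − sin -1.5708) = 2.5548
y' = 2.5 − -5.0000·(cos -2.1958 − cos -1.5708) = -0.4255

(2.5548, -0.4255, -2.1958)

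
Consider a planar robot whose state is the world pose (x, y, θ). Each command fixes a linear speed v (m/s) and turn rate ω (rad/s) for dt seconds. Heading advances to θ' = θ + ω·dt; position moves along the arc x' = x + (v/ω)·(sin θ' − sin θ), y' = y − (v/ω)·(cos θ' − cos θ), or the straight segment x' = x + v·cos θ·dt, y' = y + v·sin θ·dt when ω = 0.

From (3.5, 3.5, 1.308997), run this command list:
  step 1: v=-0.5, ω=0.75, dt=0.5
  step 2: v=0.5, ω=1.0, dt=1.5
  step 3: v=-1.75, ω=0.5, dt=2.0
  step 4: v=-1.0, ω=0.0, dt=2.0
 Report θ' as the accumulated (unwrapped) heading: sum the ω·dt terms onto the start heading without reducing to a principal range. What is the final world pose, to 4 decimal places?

step 1: θ'=1.6840 (R=-0.6667) → pose (3.4816, 3.2521, 1.6840)
step 2: θ'=3.1840 (R=0.5000) → pose (2.9636, 3.6952, 3.1840)
step 3: θ'=4.1840 (R=-3.5000) → pose (5.8379, 5.4276, 4.1840)
step 4: θ'=4.1840 (straight) → pose (6.8461, 7.1548, 4.1840)

(6.8461, 7.1548, 4.1840)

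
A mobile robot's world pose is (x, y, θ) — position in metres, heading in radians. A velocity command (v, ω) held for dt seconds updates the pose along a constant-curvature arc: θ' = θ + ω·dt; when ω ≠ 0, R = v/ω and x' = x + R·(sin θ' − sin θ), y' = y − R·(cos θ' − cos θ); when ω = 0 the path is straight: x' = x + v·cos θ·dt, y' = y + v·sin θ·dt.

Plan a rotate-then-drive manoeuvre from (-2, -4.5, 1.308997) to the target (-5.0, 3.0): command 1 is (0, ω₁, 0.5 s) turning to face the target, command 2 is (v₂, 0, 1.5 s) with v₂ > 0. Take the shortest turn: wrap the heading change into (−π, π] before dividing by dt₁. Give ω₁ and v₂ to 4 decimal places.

heading to target = atan2(3−-4.5, -5−-2) = 1.9513
Δθ = wrap(1.9513 − 1.3090) = 0.6423; ω₁ = Δθ/dt₁ = 1.2846
distance = √((-5−-2)² + (3−-4.5)²) = 8.0777; v₂ = distance/dt₂ = 5.3852

ω₁ = 1.2846, v₂ = 5.3852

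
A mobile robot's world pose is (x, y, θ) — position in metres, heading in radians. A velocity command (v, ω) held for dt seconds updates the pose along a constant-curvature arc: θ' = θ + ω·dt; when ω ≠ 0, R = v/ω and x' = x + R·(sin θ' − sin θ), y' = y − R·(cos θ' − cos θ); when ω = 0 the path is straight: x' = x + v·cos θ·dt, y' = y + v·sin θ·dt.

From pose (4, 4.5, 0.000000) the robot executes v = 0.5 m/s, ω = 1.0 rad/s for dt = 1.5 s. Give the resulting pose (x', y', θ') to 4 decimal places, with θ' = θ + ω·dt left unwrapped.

θ' = 0.0000 + 1.0·1.5 = 1.5000
R = v/ω = 0.5/1.0 = 0.5000
x' = 4 + 0.5000·(sin 1.5000 − sin 0.0000) = 4.4987
y' = 4.5 − 0.5000·(cos 1.5000 − cos 0.0000) = 4.9646

(4.4987, 4.9646, 1.5000)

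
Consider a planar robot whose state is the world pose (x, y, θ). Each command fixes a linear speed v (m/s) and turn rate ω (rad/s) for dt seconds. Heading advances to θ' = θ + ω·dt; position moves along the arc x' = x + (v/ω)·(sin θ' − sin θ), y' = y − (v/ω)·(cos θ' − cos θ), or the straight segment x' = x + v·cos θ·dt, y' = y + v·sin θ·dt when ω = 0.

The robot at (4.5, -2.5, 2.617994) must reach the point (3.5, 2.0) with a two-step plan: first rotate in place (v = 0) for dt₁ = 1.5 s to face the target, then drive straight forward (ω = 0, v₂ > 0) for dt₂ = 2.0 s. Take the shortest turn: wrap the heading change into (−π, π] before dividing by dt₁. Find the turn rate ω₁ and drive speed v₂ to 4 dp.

ω₁ = -0.5524, v₂ = 2.3049

heading to target = atan2(2−-2.5, 3.5−4.5) = 1.7895
Δθ = wrap(1.7895 − 2.6180) = -0.8285; ω₁ = Δθ/dt₁ = -0.5524
distance = √((3.5−4.5)² + (2−-2.5)²) = 4.6098; v₂ = distance/dt₂ = 2.3049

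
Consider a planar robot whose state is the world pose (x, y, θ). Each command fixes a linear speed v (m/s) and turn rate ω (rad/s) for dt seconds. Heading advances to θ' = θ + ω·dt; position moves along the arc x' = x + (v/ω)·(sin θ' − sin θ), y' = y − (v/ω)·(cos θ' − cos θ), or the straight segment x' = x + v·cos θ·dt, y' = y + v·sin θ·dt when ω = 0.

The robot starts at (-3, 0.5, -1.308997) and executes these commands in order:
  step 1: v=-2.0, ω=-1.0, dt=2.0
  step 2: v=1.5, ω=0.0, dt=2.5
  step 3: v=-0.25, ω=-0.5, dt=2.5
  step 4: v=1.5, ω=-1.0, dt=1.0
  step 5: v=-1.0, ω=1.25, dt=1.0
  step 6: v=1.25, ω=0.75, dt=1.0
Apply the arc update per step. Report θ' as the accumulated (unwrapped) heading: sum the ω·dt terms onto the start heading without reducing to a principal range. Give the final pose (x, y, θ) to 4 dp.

step 1: θ'=-3.3090 (R=2.0000) → pose (-0.7349, 2.9897, -3.3090)
step 2: θ'=-3.3090 (straight) → pose (-4.4325, 3.6145, -3.3090)
step 3: θ'=-4.5590 (R=0.5000) → pose (-4.0217, 3.1979, -4.5590)
step 4: θ'=-5.5590 (R=-1.5000) → pose (-3.5331, 4.5506, -5.5590)
step 5: θ'=-4.3090 (R=-0.8000) → pose (-3.7388, 3.6374, -4.3090)
step 6: θ'=-3.5590 (R=1.6667) → pose (-4.5961, 4.5067, -3.5590)

(-4.5961, 4.5067, -3.5590)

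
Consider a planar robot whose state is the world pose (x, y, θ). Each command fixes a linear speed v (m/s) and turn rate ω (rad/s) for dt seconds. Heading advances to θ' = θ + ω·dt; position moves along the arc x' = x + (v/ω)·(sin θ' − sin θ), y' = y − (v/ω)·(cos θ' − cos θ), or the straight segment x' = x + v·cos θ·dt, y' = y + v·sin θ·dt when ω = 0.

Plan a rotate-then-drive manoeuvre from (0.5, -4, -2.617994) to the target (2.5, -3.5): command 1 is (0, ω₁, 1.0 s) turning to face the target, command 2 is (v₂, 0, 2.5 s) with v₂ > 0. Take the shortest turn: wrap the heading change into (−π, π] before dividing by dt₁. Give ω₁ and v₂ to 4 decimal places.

heading to target = atan2(-3.5−-4, 2.5−0.5) = 0.2450
Δθ = wrap(0.2450 − -2.6180) = 2.8630; ω₁ = Δθ/dt₁ = 2.8630
distance = √((2.5−0.5)² + (-3.5−-4)²) = 2.0616; v₂ = distance/dt₂ = 0.8246

ω₁ = 2.8630, v₂ = 0.8246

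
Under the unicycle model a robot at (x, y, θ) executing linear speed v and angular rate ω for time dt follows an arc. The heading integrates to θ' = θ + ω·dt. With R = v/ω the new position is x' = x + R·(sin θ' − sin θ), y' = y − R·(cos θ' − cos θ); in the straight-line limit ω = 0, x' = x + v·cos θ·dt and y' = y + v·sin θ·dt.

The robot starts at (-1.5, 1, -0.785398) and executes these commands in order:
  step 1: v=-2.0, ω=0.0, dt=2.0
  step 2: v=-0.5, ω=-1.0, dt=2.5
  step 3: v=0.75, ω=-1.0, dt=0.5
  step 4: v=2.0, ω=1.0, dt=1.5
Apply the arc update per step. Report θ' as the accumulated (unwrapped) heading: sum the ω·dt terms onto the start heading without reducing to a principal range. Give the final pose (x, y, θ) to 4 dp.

(-6.9571, 4.5302, -2.2854)

step 1: θ'=-0.7854 (straight) → pose (-4.3284, 3.8284, -0.7854)
step 2: θ'=-3.2854 (R=0.5000) → pose (-3.9032, 4.6768, -3.2854)
step 3: θ'=-3.7854 (R=-0.7500) → pose (-4.2459, 4.8192, -3.7854)
step 4: θ'=-2.2854 (R=2.0000) → pose (-6.9571, 4.5302, -2.2854)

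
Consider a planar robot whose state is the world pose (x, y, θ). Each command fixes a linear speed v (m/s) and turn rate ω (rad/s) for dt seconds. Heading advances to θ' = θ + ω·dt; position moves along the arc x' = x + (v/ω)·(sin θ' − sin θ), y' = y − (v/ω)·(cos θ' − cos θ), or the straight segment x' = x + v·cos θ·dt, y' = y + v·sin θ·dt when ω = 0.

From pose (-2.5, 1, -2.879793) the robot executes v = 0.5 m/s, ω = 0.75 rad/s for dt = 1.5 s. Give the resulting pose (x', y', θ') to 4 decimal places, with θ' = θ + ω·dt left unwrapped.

(-2.9829, 0.4780, -1.7548)

θ' = -2.8798 + 0.75·1.5 = -1.7548
R = v/ω = 0.5/0.75 = 0.6667
x' = -2.5 + 0.6667·(sin -1.7548 − sin -2.8798) = -2.9829
y' = 1 − 0.6667·(cos -1.7548 − cos -2.8798) = 0.4780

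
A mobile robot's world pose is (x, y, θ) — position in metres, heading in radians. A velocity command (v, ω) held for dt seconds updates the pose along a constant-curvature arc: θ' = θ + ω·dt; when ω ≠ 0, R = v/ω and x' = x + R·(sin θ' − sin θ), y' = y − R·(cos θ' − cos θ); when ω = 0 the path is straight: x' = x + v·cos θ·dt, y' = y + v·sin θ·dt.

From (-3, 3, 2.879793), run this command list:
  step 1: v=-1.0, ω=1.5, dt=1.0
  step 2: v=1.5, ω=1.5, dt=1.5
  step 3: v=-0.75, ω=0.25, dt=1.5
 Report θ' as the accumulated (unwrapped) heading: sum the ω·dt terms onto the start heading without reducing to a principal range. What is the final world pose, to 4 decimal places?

(-1.8751, 1.5899, 7.0048)

step 1: θ'=4.3798 (R=-0.6667) → pose (-2.1973, 3.4263, 4.3798)
step 2: θ'=6.6298 (R=1.0000) → pose (-0.9124, 2.1593, 6.6298)
step 3: θ'=7.0048 (R=-3.0000) → pose (-1.8751, 1.5899, 7.0048)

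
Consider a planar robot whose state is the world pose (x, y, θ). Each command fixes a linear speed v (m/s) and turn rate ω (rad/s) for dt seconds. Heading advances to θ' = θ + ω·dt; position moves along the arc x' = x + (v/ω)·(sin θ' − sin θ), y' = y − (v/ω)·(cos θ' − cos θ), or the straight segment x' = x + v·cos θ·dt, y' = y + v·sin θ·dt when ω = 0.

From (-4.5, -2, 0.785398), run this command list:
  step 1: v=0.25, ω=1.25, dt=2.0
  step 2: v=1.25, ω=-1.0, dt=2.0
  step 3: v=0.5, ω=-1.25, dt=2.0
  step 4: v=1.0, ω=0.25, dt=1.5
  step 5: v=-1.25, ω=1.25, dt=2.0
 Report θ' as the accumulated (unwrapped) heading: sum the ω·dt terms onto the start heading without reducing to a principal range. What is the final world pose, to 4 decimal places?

step 1: θ'=3.2854 (R=0.2000) → pose (-4.6701, -1.6606, 3.2854)
step 2: θ'=1.2854 (R=-1.2500) → pose (-6.0487, -0.0716, 1.2854)
step 3: θ'=-1.2146 (R=-0.4000) → pose (-5.2899, -0.0448, -1.2146)
step 4: θ'=-0.8396 (R=4.0000) → pose (-4.5185, -1.3209, -0.8396)
step 5: θ'=1.6604 (R=-1.0000) → pose (-6.2589, -2.0782, 1.6604)

(-6.2589, -2.0782, 1.6604)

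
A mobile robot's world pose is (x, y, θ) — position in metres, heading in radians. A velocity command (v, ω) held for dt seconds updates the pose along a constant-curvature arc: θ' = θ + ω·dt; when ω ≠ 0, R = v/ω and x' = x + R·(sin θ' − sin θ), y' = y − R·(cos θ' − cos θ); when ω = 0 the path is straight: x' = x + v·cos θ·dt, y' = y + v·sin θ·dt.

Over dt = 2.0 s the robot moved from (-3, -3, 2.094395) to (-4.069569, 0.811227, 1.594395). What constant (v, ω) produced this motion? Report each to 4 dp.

v = 2.0000, ω = -0.2500

Δθ = 1.594395 − 2.094395 = -0.500000
ω = Δθ/dt = -0.500000/2.0 = -0.2500
R = −Δy/(cos θ' − cos θ) = -8.0000
v = R·ω = -8.0000·-0.2500 = 2.0000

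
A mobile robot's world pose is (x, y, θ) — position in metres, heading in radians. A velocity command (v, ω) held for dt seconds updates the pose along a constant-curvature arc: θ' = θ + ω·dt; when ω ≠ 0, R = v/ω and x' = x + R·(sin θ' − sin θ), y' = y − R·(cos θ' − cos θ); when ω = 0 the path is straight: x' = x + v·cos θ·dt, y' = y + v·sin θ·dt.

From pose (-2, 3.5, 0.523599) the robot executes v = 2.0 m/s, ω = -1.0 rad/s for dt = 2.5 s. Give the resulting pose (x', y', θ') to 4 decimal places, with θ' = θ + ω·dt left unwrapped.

(0.8377, 0.9788, -1.9764)

θ' = 0.5236 + -1.0·2.5 = -1.9764
R = v/ω = 2.0/-1.0 = -2.0000
x' = -2 + -2.0000·(sin -1.9764 − sin 0.5236) = 0.8377
y' = 3.5 − -2.0000·(cos -1.9764 − cos 0.5236) = 0.9788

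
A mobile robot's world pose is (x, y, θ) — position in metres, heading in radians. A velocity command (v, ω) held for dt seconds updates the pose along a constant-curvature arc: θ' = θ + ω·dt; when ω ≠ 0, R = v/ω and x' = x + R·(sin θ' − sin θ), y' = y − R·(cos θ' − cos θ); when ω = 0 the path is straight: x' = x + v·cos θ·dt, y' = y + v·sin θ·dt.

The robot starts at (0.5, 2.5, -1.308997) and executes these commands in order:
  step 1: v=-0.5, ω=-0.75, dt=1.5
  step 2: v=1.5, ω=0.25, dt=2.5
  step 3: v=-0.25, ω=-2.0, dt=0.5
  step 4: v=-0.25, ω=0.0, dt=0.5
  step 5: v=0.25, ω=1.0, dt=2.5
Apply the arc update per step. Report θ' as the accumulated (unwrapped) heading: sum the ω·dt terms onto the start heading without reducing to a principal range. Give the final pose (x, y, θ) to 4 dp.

(-1.0155, -0.3097, -0.3090)

step 1: θ'=-2.4340 (R=0.6667) → pose (0.7106, 3.1792, -2.4340)
step 2: θ'=-1.8090 (R=6.0000) → pose (-1.2199, 0.0353, -1.8090)
step 3: θ'=-2.8090 (R=0.1250) → pose (-1.1393, 0.1240, -2.8090)
step 4: θ'=-2.8090 (straight) → pose (-1.0211, 0.1648, -2.8090)
step 5: θ'=-0.3090 (R=0.2500) → pose (-1.0155, -0.3097, -0.3090)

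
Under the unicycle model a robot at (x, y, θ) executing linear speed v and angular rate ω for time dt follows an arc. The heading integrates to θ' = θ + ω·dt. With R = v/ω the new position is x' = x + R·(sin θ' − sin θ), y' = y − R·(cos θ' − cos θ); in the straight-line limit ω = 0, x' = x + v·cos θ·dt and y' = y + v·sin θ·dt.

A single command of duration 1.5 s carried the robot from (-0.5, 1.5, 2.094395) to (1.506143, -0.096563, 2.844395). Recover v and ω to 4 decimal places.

Δθ = 2.844395 − 2.094395 = 0.750000
ω = Δθ/dt = 0.750000/1.5 = 0.5000
R = Δx/(sin θ' − sin θ) = -3.5000
v = R·ω = -3.5000·0.5000 = -1.7500

v = -1.7500, ω = 0.5000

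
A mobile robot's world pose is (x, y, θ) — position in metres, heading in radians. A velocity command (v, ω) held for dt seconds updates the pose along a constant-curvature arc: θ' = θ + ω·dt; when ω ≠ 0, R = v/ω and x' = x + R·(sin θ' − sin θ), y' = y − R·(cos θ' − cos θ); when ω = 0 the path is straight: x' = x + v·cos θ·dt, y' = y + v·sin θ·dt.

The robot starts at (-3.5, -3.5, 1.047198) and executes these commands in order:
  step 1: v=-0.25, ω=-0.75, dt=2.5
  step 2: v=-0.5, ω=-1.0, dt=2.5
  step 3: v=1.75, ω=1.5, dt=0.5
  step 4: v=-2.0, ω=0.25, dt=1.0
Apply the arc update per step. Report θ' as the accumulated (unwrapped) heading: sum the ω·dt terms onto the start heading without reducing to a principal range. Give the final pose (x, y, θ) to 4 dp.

step 1: θ'=-0.8278 (R=0.3333) → pose (-4.0342, -3.5588, -0.8278)
step 2: θ'=-3.3278 (R=0.5000) → pose (-3.5734, -2.7292, -3.3278)
step 3: θ'=-2.5778 (R=1.1667) → pose (-4.4128, -2.8896, -2.5778)
step 4: θ'=-2.3278 (R=-8.0000) → pose (-2.8728, -1.6217, -2.3278)

(-2.8728, -1.6217, -2.3278)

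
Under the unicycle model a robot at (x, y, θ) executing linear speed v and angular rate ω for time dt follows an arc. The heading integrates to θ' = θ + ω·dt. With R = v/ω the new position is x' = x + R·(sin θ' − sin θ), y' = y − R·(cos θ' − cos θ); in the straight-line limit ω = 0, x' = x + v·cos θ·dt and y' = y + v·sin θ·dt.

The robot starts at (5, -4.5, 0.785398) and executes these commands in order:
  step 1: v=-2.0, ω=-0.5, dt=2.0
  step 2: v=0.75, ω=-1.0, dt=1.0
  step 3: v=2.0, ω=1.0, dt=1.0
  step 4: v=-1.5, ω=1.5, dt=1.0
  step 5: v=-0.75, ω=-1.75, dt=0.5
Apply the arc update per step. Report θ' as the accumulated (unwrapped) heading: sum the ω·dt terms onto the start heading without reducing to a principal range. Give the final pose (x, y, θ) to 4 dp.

step 1: θ'=-0.2146 (R=4.0000) → pose (1.3197, -5.5798, -0.2146)
step 2: θ'=-1.2146 (R=-0.7500) → pose (1.8629, -6.0511, -1.2146)
step 3: θ'=-0.2146 (R=2.0000) → pose (3.3115, -7.3078, -0.2146)
step 4: θ'=1.2854 (R=-1.0000) → pose (2.1390, -8.0033, 1.2854)
step 5: θ'=0.4104 (R=0.4286) → pose (1.8987, -8.2756, 0.4104)

(1.8987, -8.2756, 0.4104)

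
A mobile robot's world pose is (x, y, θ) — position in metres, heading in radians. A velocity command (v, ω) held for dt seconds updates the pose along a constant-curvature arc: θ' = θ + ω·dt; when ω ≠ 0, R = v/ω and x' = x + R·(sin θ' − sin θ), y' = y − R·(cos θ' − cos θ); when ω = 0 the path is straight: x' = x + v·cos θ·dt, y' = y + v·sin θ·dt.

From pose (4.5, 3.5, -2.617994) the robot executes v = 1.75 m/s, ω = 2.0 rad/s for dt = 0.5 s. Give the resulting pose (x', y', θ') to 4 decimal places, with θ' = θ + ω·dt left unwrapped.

(4.0635, 2.7835, -1.6180)

θ' = -2.6180 + 2.0·0.5 = -1.6180
R = v/ω = 1.75/2.0 = 0.8750
x' = 4.5 + 0.8750·(sin -1.6180 − sin -2.6180) = 4.0635
y' = 3.5 − 0.8750·(cos -1.6180 − cos -2.6180) = 2.7835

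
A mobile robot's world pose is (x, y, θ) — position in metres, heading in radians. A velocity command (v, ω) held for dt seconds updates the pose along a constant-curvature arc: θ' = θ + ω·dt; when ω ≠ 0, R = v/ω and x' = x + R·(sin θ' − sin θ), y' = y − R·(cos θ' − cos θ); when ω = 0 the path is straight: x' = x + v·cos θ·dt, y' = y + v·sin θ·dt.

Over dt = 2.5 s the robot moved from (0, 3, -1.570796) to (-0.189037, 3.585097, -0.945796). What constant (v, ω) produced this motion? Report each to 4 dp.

v = -0.2500, ω = 0.2500

Δθ = -0.945796 − -1.570796 = 0.625000
ω = Δθ/dt = 0.625000/2.5 = 0.2500
R = −Δy/(cos θ' − cos θ) = -1.0000
v = R·ω = -1.0000·0.2500 = -0.2500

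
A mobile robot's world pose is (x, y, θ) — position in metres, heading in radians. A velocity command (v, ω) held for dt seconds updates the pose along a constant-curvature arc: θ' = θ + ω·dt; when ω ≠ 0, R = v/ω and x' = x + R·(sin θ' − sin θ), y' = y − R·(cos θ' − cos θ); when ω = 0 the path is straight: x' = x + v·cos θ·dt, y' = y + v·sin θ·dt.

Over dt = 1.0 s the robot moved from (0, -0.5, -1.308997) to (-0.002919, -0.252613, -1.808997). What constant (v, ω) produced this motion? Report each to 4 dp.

v = -0.2500, ω = -0.5000

Δθ = -1.808997 − -1.308997 = -0.500000
ω = Δθ/dt = -0.500000/1.0 = -0.5000
R = −Δy/(cos θ' − cos θ) = 0.5000
v = R·ω = 0.5000·-0.5000 = -0.2500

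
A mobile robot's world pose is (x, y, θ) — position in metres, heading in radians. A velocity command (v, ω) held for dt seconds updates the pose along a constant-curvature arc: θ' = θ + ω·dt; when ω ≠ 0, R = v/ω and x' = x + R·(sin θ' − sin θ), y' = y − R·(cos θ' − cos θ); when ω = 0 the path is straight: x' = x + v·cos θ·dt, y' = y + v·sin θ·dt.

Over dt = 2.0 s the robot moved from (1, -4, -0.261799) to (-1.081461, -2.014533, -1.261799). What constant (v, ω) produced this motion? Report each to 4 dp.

Δθ = -1.261799 − -0.261799 = -1.000000
ω = Δθ/dt = -1.000000/2.0 = -0.5000
R = Δx/(sin θ' − sin θ) = 3.0000
v = R·ω = 3.0000·-0.5000 = -1.5000

v = -1.5000, ω = -0.5000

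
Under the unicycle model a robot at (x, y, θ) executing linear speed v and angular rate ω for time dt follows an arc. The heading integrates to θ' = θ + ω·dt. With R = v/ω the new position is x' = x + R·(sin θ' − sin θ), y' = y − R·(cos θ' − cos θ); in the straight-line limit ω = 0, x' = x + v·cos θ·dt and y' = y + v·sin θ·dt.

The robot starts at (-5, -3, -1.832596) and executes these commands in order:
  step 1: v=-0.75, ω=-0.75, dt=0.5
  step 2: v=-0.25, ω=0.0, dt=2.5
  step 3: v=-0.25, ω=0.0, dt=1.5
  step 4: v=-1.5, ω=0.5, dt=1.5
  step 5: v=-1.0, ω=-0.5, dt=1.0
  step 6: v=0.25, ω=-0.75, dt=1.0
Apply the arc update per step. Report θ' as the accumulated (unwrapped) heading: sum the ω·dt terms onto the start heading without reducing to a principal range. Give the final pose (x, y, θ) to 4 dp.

step 1: θ'=-2.2076 (R=1.0000) → pose (-4.8381, -2.6642, -2.2076)
step 2: θ'=-2.2076 (straight) → pose (-4.4664, -2.1617, -2.2076)
step 3: θ'=-2.2076 (straight) → pose (-4.2435, -1.8602, -2.2076)
step 4: θ'=-1.4576 (R=-3.0000) → pose (-3.6747, 0.2626, -1.4576)
step 5: θ'=-1.9576 (R=2.0000) → pose (-3.5397, 1.2429, -1.9576)
step 6: θ'=-2.7076 (R=-0.3333) → pose (-3.7082, 1.0662, -2.7076)

(-3.7082, 1.0662, -2.7076)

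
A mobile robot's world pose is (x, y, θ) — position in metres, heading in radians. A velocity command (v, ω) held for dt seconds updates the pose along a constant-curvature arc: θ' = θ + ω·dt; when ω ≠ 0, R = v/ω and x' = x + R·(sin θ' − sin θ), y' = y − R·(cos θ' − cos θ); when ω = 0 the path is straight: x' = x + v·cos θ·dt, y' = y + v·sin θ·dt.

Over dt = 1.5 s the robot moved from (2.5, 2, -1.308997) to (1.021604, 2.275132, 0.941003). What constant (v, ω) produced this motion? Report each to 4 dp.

Δθ = 0.941003 − -1.308997 = 2.250000
ω = Δθ/dt = 2.250000/1.5 = 1.5000
R = Δx/(sin θ' − sin θ) = -0.8333
v = R·ω = -0.8333·1.5000 = -1.2500

v = -1.2500, ω = 1.5000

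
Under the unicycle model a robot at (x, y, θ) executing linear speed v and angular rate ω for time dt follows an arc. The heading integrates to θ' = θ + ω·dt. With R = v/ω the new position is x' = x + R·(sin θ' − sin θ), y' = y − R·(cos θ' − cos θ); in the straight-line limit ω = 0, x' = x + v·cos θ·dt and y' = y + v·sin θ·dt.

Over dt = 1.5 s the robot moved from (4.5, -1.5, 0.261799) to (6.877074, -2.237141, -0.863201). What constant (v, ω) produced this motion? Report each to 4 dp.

Δθ = -0.863201 − 0.261799 = -1.125000
ω = Δθ/dt = -1.125000/1.5 = -0.7500
R = Δx/(sin θ' − sin θ) = -2.3333
v = R·ω = -2.3333·-0.7500 = 1.7500

v = 1.7500, ω = -0.7500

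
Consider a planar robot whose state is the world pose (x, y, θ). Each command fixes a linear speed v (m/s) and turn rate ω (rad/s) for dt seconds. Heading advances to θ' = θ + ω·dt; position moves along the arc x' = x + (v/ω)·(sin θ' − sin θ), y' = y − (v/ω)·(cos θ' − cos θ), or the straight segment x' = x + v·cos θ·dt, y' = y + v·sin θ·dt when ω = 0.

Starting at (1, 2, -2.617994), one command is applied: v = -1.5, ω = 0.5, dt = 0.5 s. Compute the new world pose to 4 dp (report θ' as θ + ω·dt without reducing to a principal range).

(1.5961, 2.4519, -2.3680)

θ' = -2.6180 + 0.5·0.5 = -2.3680
R = v/ω = -1.5/0.5 = -3.0000
x' = 1 + -3.0000·(sin -2.3680 − sin -2.6180) = 1.5961
y' = 2 − -3.0000·(cos -2.3680 − cos -2.6180) = 2.4519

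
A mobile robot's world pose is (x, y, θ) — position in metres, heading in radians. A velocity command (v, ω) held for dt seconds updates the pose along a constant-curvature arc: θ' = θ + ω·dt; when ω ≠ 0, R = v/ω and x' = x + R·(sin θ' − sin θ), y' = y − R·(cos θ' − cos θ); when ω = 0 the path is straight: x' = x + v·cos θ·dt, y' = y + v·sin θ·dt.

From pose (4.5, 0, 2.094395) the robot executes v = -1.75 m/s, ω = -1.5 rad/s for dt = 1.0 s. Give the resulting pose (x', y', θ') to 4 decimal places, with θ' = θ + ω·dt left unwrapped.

θ' = 2.0944 + -1.5·1.0 = 0.5944
R = v/ω = -1.75/-1.5 = 1.1667
x' = 4.5 + 1.1667·(sin 0.5944 − sin 2.0944) = 4.1430
y' = 0 − 1.1667·(cos 0.5944 − cos 2.0944) = -1.5499

(4.1430, -1.5499, 0.5944)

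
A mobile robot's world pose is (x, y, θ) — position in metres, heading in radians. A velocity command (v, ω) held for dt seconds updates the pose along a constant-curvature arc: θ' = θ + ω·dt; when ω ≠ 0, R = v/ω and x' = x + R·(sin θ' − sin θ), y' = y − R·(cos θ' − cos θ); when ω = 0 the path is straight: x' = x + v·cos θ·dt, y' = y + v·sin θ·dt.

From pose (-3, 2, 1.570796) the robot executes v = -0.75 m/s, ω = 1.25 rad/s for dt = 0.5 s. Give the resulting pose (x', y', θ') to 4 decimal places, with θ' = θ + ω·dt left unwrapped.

(-2.8866, 1.6489, 2.1958)

θ' = 1.5708 + 1.25·0.5 = 2.1958
R = v/ω = -0.75/1.25 = -0.6000
x' = -3 + -0.6000·(sin 2.1958 − sin 1.5708) = -2.8866
y' = 2 − -0.6000·(cos 2.1958 − cos 1.5708) = 1.6489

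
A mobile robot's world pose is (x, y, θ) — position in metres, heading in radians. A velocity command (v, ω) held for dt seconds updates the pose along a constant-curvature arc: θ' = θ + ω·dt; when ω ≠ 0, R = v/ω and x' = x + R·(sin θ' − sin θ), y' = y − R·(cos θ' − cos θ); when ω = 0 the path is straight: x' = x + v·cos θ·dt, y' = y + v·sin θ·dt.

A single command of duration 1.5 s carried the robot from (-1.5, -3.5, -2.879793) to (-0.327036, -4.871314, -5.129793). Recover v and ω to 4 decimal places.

v = -1.5000, ω = -1.5000

Δθ = -5.129793 − -2.879793 = -2.250000
ω = Δθ/dt = -2.250000/1.5 = -1.5000
R = −Δy/(cos θ' − cos θ) = 1.0000
v = R·ω = 1.0000·-1.5000 = -1.5000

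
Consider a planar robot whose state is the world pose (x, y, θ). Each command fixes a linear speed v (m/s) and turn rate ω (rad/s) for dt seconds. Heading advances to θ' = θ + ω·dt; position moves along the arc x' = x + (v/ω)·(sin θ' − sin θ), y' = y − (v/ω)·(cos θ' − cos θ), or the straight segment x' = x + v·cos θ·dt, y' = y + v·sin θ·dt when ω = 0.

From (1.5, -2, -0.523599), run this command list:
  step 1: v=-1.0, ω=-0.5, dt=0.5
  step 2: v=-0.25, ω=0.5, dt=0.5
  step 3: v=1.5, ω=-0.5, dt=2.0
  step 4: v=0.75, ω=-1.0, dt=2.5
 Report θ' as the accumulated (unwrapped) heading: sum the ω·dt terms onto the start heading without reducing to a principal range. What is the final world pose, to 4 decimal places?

step 1: θ'=-0.7736 (R=2.0000) → pose (1.1026, -1.6988, -0.7736)
step 2: θ'=-0.5236 (R=-0.5000) → pose (1.0032, -1.6234, -0.5236)
step 3: θ'=-1.5236 (R=-3.0000) → pose (2.4999, -4.0800, -1.5236)
step 4: θ'=-4.0236 (R=-0.7500) → pose (1.1717, -4.5921, -4.0236)

(1.1717, -4.5921, -4.0236)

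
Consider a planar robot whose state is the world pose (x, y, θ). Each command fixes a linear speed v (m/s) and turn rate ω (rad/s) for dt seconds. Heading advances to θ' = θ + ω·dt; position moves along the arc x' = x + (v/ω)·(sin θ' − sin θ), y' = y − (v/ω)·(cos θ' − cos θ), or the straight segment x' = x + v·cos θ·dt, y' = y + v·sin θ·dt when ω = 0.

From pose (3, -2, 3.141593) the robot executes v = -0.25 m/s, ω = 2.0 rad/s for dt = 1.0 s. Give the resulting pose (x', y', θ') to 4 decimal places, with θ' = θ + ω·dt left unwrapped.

(3.1137, -1.8230, 5.1416)

θ' = 3.1416 + 2.0·1.0 = 5.1416
R = v/ω = -0.25/2.0 = -0.1250
x' = 3 + -0.1250·(sin 5.1416 − sin 3.1416) = 3.1137
y' = -2 − -0.1250·(cos 5.1416 − cos 3.1416) = -1.8230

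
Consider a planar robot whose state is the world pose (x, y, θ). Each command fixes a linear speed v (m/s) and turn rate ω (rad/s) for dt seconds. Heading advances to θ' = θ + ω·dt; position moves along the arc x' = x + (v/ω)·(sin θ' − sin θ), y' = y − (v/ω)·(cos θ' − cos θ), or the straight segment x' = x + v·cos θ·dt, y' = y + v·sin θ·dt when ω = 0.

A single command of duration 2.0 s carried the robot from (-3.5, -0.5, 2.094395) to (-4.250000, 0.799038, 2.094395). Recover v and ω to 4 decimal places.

Δθ = 2.094395 − 2.094395 = 0.000000
ω = Δθ/dt = 0.000000/2.0 = 0.0000
ω = 0 → v = (Δx·cos θ + Δy·sin θ)/dt = 0.7500

v = 0.7500, ω = 0.0000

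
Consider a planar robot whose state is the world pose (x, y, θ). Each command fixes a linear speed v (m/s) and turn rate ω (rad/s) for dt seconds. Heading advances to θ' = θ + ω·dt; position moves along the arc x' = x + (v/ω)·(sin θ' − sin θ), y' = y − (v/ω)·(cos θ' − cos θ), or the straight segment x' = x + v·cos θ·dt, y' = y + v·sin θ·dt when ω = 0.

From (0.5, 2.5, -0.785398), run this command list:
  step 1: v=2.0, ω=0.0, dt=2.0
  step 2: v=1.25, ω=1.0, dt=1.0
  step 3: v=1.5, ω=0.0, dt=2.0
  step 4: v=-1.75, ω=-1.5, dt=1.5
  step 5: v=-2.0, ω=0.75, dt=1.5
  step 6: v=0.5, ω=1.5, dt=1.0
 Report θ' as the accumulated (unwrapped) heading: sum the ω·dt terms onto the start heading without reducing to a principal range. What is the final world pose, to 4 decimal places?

step 1: θ'=-0.7854 (straight) → pose (3.3284, -0.3284, -0.7854)
step 2: θ'=0.2146 (R=1.2500) → pose (4.4785, -0.6659, 0.2146)
step 3: θ'=0.2146 (straight) → pose (7.4097, -0.0270, 0.2146)
step 4: θ'=-2.0354 (R=1.1667) → pose (6.1182, 1.6357, -2.0354)
step 5: θ'=-0.9104 (R=-2.6667) → pose (5.8402, 4.4663, -0.9104)
step 6: θ'=0.5896 (R=0.3333) → pose (6.2888, 4.3937, 0.5896)

(6.2888, 4.3937, 0.5896)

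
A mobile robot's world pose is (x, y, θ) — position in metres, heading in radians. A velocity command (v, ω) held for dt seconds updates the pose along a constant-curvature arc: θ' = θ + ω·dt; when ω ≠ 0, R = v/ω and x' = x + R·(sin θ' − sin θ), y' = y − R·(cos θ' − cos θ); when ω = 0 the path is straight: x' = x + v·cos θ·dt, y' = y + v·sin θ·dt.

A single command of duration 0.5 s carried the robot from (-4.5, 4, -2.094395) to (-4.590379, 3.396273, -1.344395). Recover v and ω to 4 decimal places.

Δθ = -1.344395 − -2.094395 = 0.750000
ω = Δθ/dt = 0.750000/0.5 = 1.5000
R = −Δy/(cos θ' − cos θ) = 0.8333
v = R·ω = 0.8333·1.5000 = 1.2500

v = 1.2500, ω = 1.5000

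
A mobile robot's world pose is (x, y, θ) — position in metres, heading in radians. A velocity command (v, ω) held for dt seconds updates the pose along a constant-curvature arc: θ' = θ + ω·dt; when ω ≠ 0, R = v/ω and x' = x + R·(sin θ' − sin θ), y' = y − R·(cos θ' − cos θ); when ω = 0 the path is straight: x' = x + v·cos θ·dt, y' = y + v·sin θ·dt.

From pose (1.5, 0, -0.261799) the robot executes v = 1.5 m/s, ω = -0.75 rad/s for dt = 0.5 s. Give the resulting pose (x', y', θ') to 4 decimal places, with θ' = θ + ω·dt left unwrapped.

θ' = -0.2618 + -0.75·0.5 = -0.6368
R = v/ω = 1.5/-0.75 = -2.0000
x' = 1.5 + -2.0000·(sin -0.6368 − sin -0.2618) = 2.1716
y' = 0 − -2.0000·(cos -0.6368 − cos -0.2618) = -0.3238

(2.1716, -0.3238, -0.6368)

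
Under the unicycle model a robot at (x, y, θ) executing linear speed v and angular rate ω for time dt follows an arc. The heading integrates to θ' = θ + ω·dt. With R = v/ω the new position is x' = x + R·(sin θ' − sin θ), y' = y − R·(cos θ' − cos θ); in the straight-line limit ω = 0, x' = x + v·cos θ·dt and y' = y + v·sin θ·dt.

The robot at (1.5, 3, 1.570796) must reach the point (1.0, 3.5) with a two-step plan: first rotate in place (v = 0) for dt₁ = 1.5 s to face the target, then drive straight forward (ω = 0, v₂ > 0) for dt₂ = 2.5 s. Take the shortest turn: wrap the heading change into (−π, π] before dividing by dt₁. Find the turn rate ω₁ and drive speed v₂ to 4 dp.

heading to target = atan2(3.5−3, 1−1.5) = 2.3562
Δθ = wrap(2.3562 − 1.5708) = 0.7854; ω₁ = Δθ/dt₁ = 0.5236
distance = √((1−1.5)² + (3.5−3)²) = 0.7071; v₂ = distance/dt₂ = 0.2828

ω₁ = 0.5236, v₂ = 0.2828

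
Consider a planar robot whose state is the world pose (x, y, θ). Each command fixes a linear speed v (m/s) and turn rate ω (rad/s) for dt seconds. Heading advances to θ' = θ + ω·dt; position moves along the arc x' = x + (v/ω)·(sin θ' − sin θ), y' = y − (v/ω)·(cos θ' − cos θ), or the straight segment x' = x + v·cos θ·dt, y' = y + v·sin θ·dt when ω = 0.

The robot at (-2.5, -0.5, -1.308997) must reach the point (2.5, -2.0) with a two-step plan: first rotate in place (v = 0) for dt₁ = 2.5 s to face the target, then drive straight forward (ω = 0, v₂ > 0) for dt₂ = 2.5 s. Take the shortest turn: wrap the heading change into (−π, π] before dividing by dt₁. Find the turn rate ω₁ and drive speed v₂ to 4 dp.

heading to target = atan2(-2−-0.5, 2.5−-2.5) = -0.2915
Δθ = wrap(-0.2915 − -1.3090) = 1.0175; ω₁ = Δθ/dt₁ = 0.4070
distance = √((2.5−-2.5)² + (-2−-0.5)²) = 5.2202; v₂ = distance/dt₂ = 2.0881

ω₁ = 0.4070, v₂ = 2.0881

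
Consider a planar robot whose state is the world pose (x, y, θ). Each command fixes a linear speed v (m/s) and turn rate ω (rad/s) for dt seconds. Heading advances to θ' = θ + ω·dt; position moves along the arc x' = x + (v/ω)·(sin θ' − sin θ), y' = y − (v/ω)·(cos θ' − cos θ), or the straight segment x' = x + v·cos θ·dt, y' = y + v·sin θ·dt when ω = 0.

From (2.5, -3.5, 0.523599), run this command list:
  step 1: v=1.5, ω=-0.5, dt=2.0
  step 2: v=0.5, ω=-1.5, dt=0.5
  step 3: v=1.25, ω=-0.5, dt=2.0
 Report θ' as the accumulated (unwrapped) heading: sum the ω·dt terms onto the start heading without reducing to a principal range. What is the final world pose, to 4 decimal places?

(5.1652, -5.9840, -2.2264)

step 1: θ'=-0.4764 (R=-3.0000) → pose (5.3758, -3.4321, -0.4764)
step 2: θ'=-1.2264 (R=-0.3333) → pose (5.5367, -3.6158, -1.2264)
step 3: θ'=-2.2264 (R=-2.5000) → pose (5.1652, -5.9840, -2.2264)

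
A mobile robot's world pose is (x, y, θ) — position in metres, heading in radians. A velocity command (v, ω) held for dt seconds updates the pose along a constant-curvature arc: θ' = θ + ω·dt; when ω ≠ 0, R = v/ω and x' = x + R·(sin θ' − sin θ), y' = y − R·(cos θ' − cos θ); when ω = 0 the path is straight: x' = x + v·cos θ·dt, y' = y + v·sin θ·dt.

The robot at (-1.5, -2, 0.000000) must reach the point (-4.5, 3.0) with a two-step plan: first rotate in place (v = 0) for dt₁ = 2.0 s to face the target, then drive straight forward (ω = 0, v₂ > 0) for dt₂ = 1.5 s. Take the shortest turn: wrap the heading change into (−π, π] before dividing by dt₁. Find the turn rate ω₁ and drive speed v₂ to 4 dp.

ω₁ = 1.0556, v₂ = 3.8873

heading to target = atan2(3−-2, -4.5−-1.5) = 2.1112
Δθ = wrap(2.1112 − 0.0000) = 2.1112; ω₁ = Δθ/dt₁ = 1.0556
distance = √((-4.5−-1.5)² + (3−-2)²) = 5.8310; v₂ = distance/dt₂ = 3.8873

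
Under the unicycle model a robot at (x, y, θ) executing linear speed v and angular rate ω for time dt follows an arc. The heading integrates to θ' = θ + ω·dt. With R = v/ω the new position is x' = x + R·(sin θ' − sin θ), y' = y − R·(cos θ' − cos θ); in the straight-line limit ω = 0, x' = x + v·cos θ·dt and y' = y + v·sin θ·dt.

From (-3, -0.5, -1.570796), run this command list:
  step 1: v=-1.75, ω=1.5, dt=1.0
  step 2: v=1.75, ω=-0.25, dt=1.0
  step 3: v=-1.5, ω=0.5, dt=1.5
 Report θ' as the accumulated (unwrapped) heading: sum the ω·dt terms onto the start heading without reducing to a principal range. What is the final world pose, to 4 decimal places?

step 1: θ'=-0.0708 (R=-1.1667) → pose (-4.0841, 0.6637, -0.0708)
step 2: θ'=-0.3208 (R=-7.0000) → pose (-2.3720, 0.3242, -0.3208)
step 3: θ'=0.4292 (R=-3.0000) → pose (-4.5665, 0.2051, 0.4292)

(-4.5665, 0.2051, 0.4292)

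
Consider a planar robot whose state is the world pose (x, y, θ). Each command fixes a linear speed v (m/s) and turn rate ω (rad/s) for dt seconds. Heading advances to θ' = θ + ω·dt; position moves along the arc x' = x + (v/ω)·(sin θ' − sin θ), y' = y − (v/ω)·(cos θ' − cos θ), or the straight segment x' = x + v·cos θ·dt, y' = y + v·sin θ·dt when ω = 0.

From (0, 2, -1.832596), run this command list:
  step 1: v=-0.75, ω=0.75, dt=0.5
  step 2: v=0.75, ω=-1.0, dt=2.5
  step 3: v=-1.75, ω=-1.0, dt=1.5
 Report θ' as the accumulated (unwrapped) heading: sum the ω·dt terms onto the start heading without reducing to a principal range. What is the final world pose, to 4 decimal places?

(-1.2524, -0.6125, -5.4576)

step 1: θ'=-1.4576 (R=-1.0000) → pose (0.0277, 2.3718, -1.4576)
step 2: θ'=-3.9576 (R=-0.7500) → pose (-1.2638, 1.7732, -3.9576)
step 3: θ'=-5.4576 (R=1.7500) → pose (-1.2524, -0.6125, -5.4576)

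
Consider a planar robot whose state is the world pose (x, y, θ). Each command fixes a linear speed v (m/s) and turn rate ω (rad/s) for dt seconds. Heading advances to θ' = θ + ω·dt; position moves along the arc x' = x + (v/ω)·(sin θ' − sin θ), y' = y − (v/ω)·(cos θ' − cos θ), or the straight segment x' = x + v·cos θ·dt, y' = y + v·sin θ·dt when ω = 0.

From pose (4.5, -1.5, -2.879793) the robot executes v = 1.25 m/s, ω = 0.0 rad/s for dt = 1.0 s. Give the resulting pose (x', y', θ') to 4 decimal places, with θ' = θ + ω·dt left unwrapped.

θ' = -2.8798 + 0.0·1.0 = -2.8798
ω = 0 → straight: x' = 4.5 + 1.25·cos(-2.8798)·1.0 = 3.2926
y' = -1.5 + 1.25·sin(-2.8798)·1.0 = -1.8235

(3.2926, -1.8235, -2.8798)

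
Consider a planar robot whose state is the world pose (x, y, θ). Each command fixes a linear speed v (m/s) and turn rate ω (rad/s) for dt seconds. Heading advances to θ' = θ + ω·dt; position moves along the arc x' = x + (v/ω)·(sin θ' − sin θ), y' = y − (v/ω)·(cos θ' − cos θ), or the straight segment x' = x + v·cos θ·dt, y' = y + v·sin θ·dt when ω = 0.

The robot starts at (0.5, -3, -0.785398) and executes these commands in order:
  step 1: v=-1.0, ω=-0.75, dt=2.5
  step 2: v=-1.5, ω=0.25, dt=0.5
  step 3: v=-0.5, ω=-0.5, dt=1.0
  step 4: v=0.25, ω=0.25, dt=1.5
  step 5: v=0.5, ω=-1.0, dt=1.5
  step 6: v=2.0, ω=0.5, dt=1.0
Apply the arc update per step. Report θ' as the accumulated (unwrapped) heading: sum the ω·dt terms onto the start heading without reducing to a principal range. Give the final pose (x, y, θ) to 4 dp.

(-0.5057, 1.1342, -3.6604)

step 1: θ'=-2.6604 (R=1.3333) → pose (0.8257, -0.8753, -2.6604)
step 2: θ'=-2.5354 (R=-6.0000) → pose (1.4671, -0.4875, -2.5354)
step 3: θ'=-3.0354 (R=1.0000) → pose (1.9309, -0.3150, -3.0354)
step 4: θ'=-2.6604 (R=1.0000) → pose (1.5740, -0.4229, -2.6604)
step 5: θ'=-4.1604 (R=-0.5000) → pose (0.9169, -0.2419, -4.1604)
step 6: θ'=-3.6604 (R=4.0000) → pose (-0.5057, 1.1342, -3.6604)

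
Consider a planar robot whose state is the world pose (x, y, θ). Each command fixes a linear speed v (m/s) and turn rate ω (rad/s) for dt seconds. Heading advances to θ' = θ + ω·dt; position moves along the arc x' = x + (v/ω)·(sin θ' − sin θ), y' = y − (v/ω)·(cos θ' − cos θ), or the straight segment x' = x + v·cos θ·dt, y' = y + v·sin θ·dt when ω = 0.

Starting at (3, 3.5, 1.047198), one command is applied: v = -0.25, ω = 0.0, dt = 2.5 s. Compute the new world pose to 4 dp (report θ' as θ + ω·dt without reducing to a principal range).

θ' = 1.0472 + 0.0·2.5 = 1.0472
ω = 0 → straight: x' = 3 + -0.25·cos(1.0472)·2.5 = 2.6875
y' = 3.5 + -0.25·sin(1.0472)·2.5 = 2.9587

(2.6875, 2.9587, 1.0472)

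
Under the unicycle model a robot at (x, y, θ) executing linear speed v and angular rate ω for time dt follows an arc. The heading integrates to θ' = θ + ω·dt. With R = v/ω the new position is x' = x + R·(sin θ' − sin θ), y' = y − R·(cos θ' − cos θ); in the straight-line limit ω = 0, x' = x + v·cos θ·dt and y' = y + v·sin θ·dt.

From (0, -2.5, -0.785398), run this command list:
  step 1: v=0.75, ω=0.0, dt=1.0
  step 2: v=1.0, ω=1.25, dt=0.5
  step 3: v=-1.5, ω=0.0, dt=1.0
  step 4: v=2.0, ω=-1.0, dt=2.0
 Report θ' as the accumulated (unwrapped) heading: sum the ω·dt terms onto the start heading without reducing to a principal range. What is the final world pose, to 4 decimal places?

step 1: θ'=-0.7854 (straight) → pose (0.5303, -3.0303, -0.7854)
step 2: θ'=-0.1604 (R=0.8000) → pose (0.9682, -3.2544, -0.1604)
step 3: θ'=-0.1604 (straight) → pose (-0.5125, -3.0148, -0.1604)
step 4: θ'=-2.1604 (R=-2.0000) → pose (0.8304, -6.1012, -2.1604)

(0.8304, -6.1012, -2.1604)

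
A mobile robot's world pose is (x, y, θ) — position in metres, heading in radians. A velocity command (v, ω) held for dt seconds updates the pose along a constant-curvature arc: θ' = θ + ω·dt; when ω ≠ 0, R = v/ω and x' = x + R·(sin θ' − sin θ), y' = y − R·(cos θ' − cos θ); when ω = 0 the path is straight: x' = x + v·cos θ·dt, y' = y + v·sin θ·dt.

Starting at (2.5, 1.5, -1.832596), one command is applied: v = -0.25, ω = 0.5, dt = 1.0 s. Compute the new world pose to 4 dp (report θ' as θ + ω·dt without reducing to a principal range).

(2.5029, 1.7474, -1.3326)

θ' = -1.8326 + 0.5·1.0 = -1.3326
R = v/ω = -0.25/0.5 = -0.5000
x' = 2.5 + -0.5000·(sin -1.3326 − sin -1.8326) = 2.5029
y' = 1.5 − -0.5000·(cos -1.3326 − cos -1.8326) = 1.7474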